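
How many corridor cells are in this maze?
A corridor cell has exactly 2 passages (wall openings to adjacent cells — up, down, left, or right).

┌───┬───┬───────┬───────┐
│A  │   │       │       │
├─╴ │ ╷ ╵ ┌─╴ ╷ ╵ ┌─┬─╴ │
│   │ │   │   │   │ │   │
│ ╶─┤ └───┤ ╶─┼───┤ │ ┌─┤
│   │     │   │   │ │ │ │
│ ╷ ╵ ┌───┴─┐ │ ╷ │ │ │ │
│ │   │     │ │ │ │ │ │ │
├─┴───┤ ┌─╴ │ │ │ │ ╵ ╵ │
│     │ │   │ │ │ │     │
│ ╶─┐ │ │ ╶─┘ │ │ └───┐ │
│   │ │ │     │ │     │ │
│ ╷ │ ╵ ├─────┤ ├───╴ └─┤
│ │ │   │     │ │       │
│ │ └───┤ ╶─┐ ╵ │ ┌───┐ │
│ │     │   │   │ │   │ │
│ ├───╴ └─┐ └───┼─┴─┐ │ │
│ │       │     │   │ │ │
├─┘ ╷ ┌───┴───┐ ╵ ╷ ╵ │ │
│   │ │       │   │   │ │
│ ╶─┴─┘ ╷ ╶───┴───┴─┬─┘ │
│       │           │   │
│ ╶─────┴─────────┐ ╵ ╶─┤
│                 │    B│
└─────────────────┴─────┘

Counting cells with exactly 2 passages:
Total corridor cells: 118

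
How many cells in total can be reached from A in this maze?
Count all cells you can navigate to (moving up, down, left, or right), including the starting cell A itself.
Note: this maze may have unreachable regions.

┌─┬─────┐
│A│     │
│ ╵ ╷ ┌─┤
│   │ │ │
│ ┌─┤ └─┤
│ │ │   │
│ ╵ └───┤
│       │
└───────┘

Using BFS/flood-fill to find all reachable cells from A:
Maze size: 4 × 4 = 16 total cells
1 cell(s) are walled off and cannot be reached from A.
Reachable cells: 15

Reachable region (· marks reachable cells):

┌─┬─────┐
│A│· · ·│
│ ╵ ╷ ┌─┤
│· ·│·│ │
│ ┌─┤ └─┤
│·│·│· ·│
│ ╵ └───┤
│· · · ·│
└───────┘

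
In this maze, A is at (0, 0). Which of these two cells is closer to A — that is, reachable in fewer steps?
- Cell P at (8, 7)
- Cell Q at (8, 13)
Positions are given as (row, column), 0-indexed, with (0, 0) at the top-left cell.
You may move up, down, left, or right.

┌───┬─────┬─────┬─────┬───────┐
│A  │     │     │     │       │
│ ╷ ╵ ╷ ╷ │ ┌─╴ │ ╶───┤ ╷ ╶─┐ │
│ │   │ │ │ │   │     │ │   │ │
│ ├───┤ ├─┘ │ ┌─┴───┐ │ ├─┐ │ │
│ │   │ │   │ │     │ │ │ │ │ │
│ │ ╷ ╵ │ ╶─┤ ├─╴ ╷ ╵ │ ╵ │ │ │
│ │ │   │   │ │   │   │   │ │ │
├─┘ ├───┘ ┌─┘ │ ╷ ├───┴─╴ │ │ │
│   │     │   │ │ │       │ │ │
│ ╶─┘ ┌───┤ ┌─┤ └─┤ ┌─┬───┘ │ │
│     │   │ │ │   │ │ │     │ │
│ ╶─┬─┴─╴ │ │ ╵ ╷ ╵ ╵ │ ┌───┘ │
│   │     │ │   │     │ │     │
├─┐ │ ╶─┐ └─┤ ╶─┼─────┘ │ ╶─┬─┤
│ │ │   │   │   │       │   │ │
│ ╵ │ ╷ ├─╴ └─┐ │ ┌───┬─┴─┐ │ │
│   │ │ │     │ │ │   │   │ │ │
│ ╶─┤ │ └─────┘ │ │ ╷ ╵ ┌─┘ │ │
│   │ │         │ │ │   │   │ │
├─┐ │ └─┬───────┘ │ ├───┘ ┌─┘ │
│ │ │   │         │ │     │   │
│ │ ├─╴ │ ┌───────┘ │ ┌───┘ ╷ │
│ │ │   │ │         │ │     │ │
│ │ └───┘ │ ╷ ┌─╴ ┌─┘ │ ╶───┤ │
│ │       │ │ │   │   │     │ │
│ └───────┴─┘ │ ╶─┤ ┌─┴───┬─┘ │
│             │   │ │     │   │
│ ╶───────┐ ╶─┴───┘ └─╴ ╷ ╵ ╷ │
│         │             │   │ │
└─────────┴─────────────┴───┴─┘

Shortest path A → P at (8, 7): 69 steps
Shortest path A → Q at (8, 13): 63 steps

Q is closer (63 steps vs 69 steps).

Path to P:

┌───┬─────┬─────┬─────┬───────┐
│A ↓│↱ ↓  │     │     │↓ ↰    │
│ ╷ ╵ ╷ ╷ │ ┌─╴ │ ╶───┤ ╷ ╶─┐ │
│ │↳ ↑│↓│ │ │   │     │↓│↑ ↰│ │
│ ├───┤ ├─┘ │ ┌─┴───┐ │ ├─┐ │ │
│ │↓ ↰│↓│   │ │     │ │↓│ │↑│ │
│ │ ╷ ╵ │ ╶─┤ ├─╴ ╷ ╵ │ ╵ │ │ │
│ │↓│↑ ↲│   │ │   │   │↳ ↓│↑│ │
├─┘ ├───┘ ┌─┘ │ ╷ ├───┴─╴ │ │ │
│↓ ↲│     │   │ │ │↓ ← ← ↲│↑│ │
│ ╶─┘ ┌───┤ ┌─┤ └─┤ ┌─┬───┘ │ │
│↓    │   │ │ │↓ ↰│↓│ │↱ → ↑│ │
│ ╶─┬─┴─╴ │ │ ╵ ╷ ╵ ╵ │ ┌───┘ │
│↳ ↓│     │ │↓ ↲│↑ ↲  │↑│     │
├─┐ │ ╶─┐ └─┤ ╶─┼─────┘ │ ╶─┬─┤
│ │↓│   │   │↳ ↓│↱ → → ↑│   │ │
│ ╵ │ ╷ ├─╴ └─┐ │ ┌───┬─┴─┐ │ │
│↓ ↲│ │ │     │P│↑│   │   │ │ │
│ ╶─┤ │ └─────┘ │ │ ╷ ╵ ┌─┘ │ │
│↳ ↓│ │         │↑│ │   │   │ │
├─┐ │ └─┬───────┘ │ ├───┘ ┌─┘ │
│ │↓│   │↱ → → → ↑│ │     │   │
│ │ ├─╴ │ ┌───────┘ │ ┌───┘ ╷ │
│ │↓│   │↑│         │ │     │ │
│ │ └───┘ │ ╷ ┌─╴ ┌─┘ │ ╶───┤ │
│ │↳ → → ↑│ │ │   │   │     │ │
│ └───────┴─┘ │ ╶─┤ ┌─┴───┬─┘ │
│             │   │ │     │   │
│ ╶───────┐ ╶─┴───┘ └─╴ ╷ ╵ ╷ │
│         │             │   │ │
└─────────┴─────────────┴───┴─┘

Path to Q:

┌───┬─────┬─────┬─────┬───────┐
│A ↓│↱ ↓  │     │     │  ↱ → ↓│
│ ╷ ╵ ╷ ╷ │ ┌─╴ │ ╶───┤ ╷ ╶─┐ │
│ │↳ ↑│↓│ │ │   │     │ │↑ ↰│↓│
│ ├───┤ ├─┘ │ ┌─┴───┐ │ ├─┐ │ │
│ │↓ ↰│↓│   │ │     │ │ │ │↑│↓│
│ │ ╷ ╵ │ ╶─┤ ├─╴ ╷ ╵ │ ╵ │ │ │
│ │↓│↑ ↲│   │ │   │   │   │↑│↓│
├─┘ ├───┘ ┌─┘ │ ╷ ├───┴─╴ │ │ │
│↓ ↲│     │   │ │ │       │↑│↓│
│ ╶─┘ ┌───┤ ┌─┤ └─┤ ┌─┬───┘ │ │
│↓    │   │ │ │   │ │ │↱ → ↑│↓│
│ ╶─┬─┴─╴ │ │ ╵ ╷ ╵ ╵ │ ┌───┘ │
│↳ ↓│     │ │   │     │↑│↓ ← ↲│
├─┐ │ ╶─┐ └─┤ ╶─┼─────┘ │ ╶─┬─┤
│ │↓│   │   │   │↱ → → ↑│↳ ↓│ │
│ ╵ │ ╷ ├─╴ └─┐ │ ┌───┬─┴─┐ │ │
│↓ ↲│ │ │     │ │↑│   │   │Q│ │
│ ╶─┤ │ └─────┘ │ │ ╷ ╵ ┌─┘ │ │
│↳ ↓│ │         │↑│ │   │   │ │
├─┐ │ └─┬───────┘ │ ├───┘ ┌─┘ │
│ │↓│   │↱ → → → ↑│ │     │   │
│ │ ├─╴ │ ┌───────┘ │ ┌───┘ ╷ │
│ │↓│   │↑│         │ │     │ │
│ │ └───┘ │ ╷ ┌─╴ ┌─┘ │ ╶───┤ │
│ │↳ → → ↑│ │ │   │   │     │ │
│ └───────┴─┘ │ ╶─┤ ┌─┴───┬─┘ │
│             │   │ │     │   │
│ ╶───────┐ ╶─┴───┘ └─╴ ╷ ╵ ╷ │
│         │             │   │ │
└─────────┴─────────────┴───┴─┘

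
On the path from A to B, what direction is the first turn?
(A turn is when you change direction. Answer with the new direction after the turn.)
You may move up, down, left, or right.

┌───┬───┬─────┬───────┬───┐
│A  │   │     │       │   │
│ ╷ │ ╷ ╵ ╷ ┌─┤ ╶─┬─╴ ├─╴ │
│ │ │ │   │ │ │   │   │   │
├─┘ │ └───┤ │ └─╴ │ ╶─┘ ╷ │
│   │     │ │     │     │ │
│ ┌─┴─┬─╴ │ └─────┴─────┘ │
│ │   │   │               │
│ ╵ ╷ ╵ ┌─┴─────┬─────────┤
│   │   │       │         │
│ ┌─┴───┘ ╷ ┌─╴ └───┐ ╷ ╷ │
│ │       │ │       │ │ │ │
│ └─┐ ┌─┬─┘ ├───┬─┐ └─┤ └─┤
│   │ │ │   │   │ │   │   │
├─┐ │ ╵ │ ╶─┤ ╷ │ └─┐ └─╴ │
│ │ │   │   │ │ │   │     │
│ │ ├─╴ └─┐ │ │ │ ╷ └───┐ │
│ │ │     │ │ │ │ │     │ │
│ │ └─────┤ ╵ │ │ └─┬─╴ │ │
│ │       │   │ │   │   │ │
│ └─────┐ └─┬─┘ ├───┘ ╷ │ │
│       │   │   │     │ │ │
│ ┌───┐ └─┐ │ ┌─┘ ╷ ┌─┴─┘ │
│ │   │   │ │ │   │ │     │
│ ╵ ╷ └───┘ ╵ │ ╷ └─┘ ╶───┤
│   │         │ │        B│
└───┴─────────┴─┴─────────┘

Directions: right, down, down, left, down, down, down, down, right, down, down, down, right, right, right, down, right, down, down, right, up, up, right, up, up, up, up, left, down, down, down, left, up, up, left, up, right, up, up, right, right, down, right, right, down, right, down, right, right, down, down, down, down, left, left, down, right, right
First turn direction: down

Solution:

┌───┬───┬─────┬───────┬───┐
│A ↓│   │     │       │   │
│ ╷ │ ╷ ╵ ╷ ┌─┤ ╶─┬─╴ ├─╴ │
│ │↓│ │   │ │ │   │   │   │
├─┘ │ └───┤ │ └─╴ │ ╶─┘ ╷ │
│↓ ↲│     │ │     │     │ │
│ ┌─┴─┬─╴ │ └─────┴─────┘ │
│↓│   │   │               │
│ ╵ ╷ ╵ ┌─┴─────┬─────────┤
│↓  │   │  ↱ → ↓│         │
│ ┌─┴───┘ ╷ ┌─╴ └───┐ ╷ ╷ │
│↓│       │↑│  ↳ → ↓│ │ │ │
│ └─┐ ┌─┬─┘ ├───┬─┐ └─┤ └─┤
│↳ ↓│ │ │↱ ↑│↓ ↰│ │↳ ↓│   │
├─┐ │ ╵ │ ╶─┤ ╷ │ └─┐ └─╴ │
│ │↓│   │↑ ↰│↓│↑│   │↳ → ↓│
│ │ ├─╴ └─┐ │ │ │ ╷ └───┐ │
│ │↓│     │↑│↓│↑│ │     │↓│
│ │ └─────┤ ╵ │ │ └─┬─╴ │ │
│ │↳ → → ↓│↑ ↲│↑│   │   │↓│
│ └─────┐ └─┬─┘ ├───┘ ╷ │ │
│       │↳ ↓│↱ ↑│     │ │↓│
│ ┌───┐ └─┐ │ ┌─┘ ╷ ┌─┴─┘ │
│ │   │   │↓│↑│   │ │↓ ← ↲│
│ ╵ ╷ └───┘ ╵ │ ╷ └─┘ ╶───┤
│   │      ↳ ↑│ │    ↳ → B│
└───┴─────────┴─┴─────────┘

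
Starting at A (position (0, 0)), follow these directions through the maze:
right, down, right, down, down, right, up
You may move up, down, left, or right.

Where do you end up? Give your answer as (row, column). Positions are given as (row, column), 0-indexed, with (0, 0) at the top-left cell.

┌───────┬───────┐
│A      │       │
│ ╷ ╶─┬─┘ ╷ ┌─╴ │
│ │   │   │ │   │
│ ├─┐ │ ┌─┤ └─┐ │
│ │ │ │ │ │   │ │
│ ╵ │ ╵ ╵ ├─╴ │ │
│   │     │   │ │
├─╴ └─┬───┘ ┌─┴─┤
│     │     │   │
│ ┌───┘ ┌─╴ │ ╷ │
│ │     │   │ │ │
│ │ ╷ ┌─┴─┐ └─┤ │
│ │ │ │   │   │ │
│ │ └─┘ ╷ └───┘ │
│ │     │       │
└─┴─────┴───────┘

Following directions step by step:
Start: (0, 0)
  right: (0, 0) → (0, 1)
  down: (0, 1) → (1, 1)
  right: (1, 1) → (1, 2)
  down: (1, 2) → (2, 2)
  down: (2, 2) → (3, 2)
  right: (3, 2) → (3, 3)
  up: (3, 3) → (2, 3)
Final position: (2, 3)

Path taken:

┌───────┬───────┐
│A ↓    │       │
│ ╷ ╶─┬─┘ ╷ ┌─╴ │
│ │↳ ↓│   │ │   │
│ ├─┐ │ ┌─┤ └─┐ │
│ │ │↓│B│ │   │ │
│ ╵ │ ╵ ╵ ├─╴ │ │
│   │↳ ↑  │   │ │
├─╴ └─┬───┘ ┌─┴─┤
│     │     │   │
│ ┌───┘ ┌─╴ │ ╷ │
│ │     │   │ │ │
│ │ ╷ ┌─┴─┐ └─┤ │
│ │ │ │   │   │ │
│ │ └─┘ ╷ └───┘ │
│ │     │       │
└─┴─────┴───────┘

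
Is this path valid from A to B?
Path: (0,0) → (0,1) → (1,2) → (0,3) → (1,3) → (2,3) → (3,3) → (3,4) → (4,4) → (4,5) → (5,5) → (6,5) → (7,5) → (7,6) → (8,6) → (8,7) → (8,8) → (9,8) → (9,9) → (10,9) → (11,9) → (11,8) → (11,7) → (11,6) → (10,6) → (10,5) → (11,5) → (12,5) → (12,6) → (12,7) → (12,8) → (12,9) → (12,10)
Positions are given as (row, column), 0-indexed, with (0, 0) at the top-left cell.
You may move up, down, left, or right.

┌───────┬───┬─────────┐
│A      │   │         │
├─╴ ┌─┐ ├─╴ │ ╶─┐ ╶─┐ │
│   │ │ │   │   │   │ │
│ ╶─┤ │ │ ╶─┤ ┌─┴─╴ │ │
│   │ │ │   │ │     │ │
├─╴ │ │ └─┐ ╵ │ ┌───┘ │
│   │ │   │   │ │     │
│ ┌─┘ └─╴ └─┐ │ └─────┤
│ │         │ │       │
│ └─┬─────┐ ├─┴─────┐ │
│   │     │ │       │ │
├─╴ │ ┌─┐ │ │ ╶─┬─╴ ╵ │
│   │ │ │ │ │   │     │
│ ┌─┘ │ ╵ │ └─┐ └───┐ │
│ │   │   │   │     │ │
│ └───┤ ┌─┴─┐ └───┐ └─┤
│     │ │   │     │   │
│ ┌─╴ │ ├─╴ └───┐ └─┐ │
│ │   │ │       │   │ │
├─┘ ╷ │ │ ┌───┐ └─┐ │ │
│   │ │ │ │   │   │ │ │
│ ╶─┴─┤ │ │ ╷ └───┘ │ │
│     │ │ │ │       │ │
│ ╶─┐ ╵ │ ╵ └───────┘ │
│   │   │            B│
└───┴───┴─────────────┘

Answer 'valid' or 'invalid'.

Checking path validity:
Result: Invalid move at step 2: cannot move from (0, 1) to (1, 2).

invalid

Correct solution:

┌───────┬───┬─────────┐
│A → → ↓│   │         │
├─╴ ┌─┐ ├─╴ │ ╶─┐ ╶─┐ │
│   │ │↓│   │   │   │ │
│ ╶─┤ │ │ ╶─┤ ┌─┴─╴ │ │
│   │ │↓│   │ │     │ │
├─╴ │ │ └─┐ ╵ │ ┌───┘ │
│   │ │↳ ↓│   │ │     │
│ ┌─┘ └─╴ └─┐ │ └─────┤
│ │      ↳ ↓│ │       │
│ └─┬─────┐ ├─┴─────┐ │
│   │     │↓│       │ │
├─╴ │ ┌─┐ │ │ ╶─┬─╴ ╵ │
│   │ │ │ │↓│   │     │
│ ┌─┘ │ ╵ │ └─┐ └───┐ │
│ │   │   │↳ ↓│     │ │
│ └───┤ ┌─┴─┐ └───┐ └─┤
│     │ │   │↳ → ↓│   │
│ ┌─╴ │ ├─╴ └───┐ └─┐ │
│ │   │ │       │↳ ↓│ │
├─┘ ╷ │ │ ┌───┐ └─┐ │ │
│   │ │ │ │↓ ↰│   │↓│ │
│ ╶─┴─┤ │ │ ╷ └───┘ │ │
│     │ │ │↓│↑ ← ← ↲│ │
│ ╶─┐ ╵ │ ╵ └───────┘ │
│   │   │  ↳ → → → → B│
└───┴───┴─────────────┘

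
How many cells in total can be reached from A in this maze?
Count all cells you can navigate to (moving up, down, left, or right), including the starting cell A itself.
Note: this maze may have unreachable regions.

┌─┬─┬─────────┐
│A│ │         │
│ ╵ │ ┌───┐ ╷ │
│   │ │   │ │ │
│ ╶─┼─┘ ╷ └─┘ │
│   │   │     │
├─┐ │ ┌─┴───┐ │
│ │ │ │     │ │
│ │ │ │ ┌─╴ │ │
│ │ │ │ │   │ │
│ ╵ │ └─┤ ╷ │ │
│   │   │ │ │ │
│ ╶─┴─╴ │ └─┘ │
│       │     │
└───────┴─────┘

Using BFS/flood-fill to find all reachable cells from A:
Maze size: 7 × 7 = 49 total cells
All cells are reachable — the maze is fully connected.
Reachable cells: 49

Reachable region (· marks reachable cells):

┌─┬─┬─────────┐
│A│·│· · · · ·│
│ ╵ │ ┌───┐ ╷ │
│· ·│·│· ·│·│·│
│ ╶─┼─┘ ╷ └─┘ │
│· ·│· ·│· · ·│
├─┐ │ ┌─┴───┐ │
│·│·│·│· · ·│·│
│ │ │ │ ┌─╴ │ │
│·│·│·│·│· ·│·│
│ ╵ │ └─┤ ╷ │ │
│· ·│· ·│·│·│·│
│ ╶─┴─╴ │ └─┘ │
│· · · ·│· · ·│
└───────┴─────┘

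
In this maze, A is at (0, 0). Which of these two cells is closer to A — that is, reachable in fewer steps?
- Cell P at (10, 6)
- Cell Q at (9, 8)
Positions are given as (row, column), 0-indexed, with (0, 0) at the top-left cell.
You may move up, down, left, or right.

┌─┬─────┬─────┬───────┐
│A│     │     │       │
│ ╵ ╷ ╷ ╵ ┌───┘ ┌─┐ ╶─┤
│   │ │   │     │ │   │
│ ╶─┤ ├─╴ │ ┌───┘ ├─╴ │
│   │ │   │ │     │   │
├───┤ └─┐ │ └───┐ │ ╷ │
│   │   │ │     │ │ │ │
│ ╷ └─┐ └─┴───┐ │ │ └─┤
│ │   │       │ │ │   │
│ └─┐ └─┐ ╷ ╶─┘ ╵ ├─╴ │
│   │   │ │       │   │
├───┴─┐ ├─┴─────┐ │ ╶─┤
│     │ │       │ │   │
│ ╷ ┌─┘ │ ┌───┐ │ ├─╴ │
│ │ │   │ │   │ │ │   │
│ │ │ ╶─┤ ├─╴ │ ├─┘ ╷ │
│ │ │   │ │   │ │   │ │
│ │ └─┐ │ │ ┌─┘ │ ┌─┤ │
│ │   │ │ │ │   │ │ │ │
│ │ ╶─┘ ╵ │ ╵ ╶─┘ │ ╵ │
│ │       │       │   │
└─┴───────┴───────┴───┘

Shortest path A → P at (10, 6): 44 steps
Shortest path A → Q at (9, 8): 41 steps

Q is closer (41 steps vs 44 steps).

Path to P:

┌─┬─────┬─────┬───────┐
│A│↱ ↓  │     │↱ → ↓  │
│ ╵ ╷ ╷ ╵ ┌───┘ ┌─┐ ╶─┤
│↳ ↑│↓│   │↱ → ↑│ │↳ ↓│
│ ╶─┤ ├─╴ │ ┌───┘ ├─╴ │
│   │↓│   │↑│     │↓ ↲│
├───┤ └─┐ │ └───┐ │ ╷ │
│   │↳ ↓│ │↑ ← ↰│ │↓│ │
│ ╷ └─┐ └─┴───┐ │ │ └─┤
│ │   │↳ → ↓  │↑│ │↳ ↓│
│ └─┐ └─┐ ╷ ╶─┘ ╵ ├─╴ │
│   │   │ │↳ → ↑  │↓ ↲│
├───┴─┐ ├─┴─────┐ │ ╶─┤
│     │ │       │ │↳ ↓│
│ ╷ ┌─┘ │ ┌───┐ │ ├─╴ │
│ │ │   │ │   │ │ │↓ ↲│
│ │ │ ╶─┤ ├─╴ │ ├─┘ ╷ │
│ │ │   │ │   │ │↓ ↲│ │
│ │ └─┐ │ │ ┌─┘ │ ┌─┤ │
│ │   │ │ │ │   │↓│ │ │
│ │ ╶─┘ ╵ │ ╵ ╶─┘ │ ╵ │
│ │       │  P ← ↲│   │
└─┴───────┴───────┴───┘

Path to Q:

┌─┬─────┬─────┬───────┐
│A│↱ ↓  │     │↱ → ↓  │
│ ╵ ╷ ╷ ╵ ┌───┘ ┌─┐ ╶─┤
│↳ ↑│↓│   │↱ → ↑│ │↳ ↓│
│ ╶─┤ ├─╴ │ ┌───┘ ├─╴ │
│   │↓│   │↑│     │↓ ↲│
├───┤ └─┐ │ └───┐ │ ╷ │
│   │↳ ↓│ │↑ ← ↰│ │↓│ │
│ ╷ └─┐ └─┴───┐ │ │ └─┤
│ │   │↳ → ↓  │↑│ │↳ ↓│
│ └─┐ └─┐ ╷ ╶─┘ ╵ ├─╴ │
│   │   │ │↳ → ↑  │↓ ↲│
├───┴─┐ ├─┴─────┐ │ ╶─┤
│     │ │       │ │↳ ↓│
│ ╷ ┌─┘ │ ┌───┐ │ ├─╴ │
│ │ │   │ │   │ │ │↓ ↲│
│ │ │ ╶─┤ ├─╴ │ ├─┘ ╷ │
│ │ │   │ │   │ │↓ ↲│ │
│ │ └─┐ │ │ ┌─┘ │ ┌─┤ │
│ │   │ │ │ │   │Q│ │ │
│ │ ╶─┘ ╵ │ ╵ ╶─┘ │ ╵ │
│ │       │       │   │
└─┴───────┴───────┴───┘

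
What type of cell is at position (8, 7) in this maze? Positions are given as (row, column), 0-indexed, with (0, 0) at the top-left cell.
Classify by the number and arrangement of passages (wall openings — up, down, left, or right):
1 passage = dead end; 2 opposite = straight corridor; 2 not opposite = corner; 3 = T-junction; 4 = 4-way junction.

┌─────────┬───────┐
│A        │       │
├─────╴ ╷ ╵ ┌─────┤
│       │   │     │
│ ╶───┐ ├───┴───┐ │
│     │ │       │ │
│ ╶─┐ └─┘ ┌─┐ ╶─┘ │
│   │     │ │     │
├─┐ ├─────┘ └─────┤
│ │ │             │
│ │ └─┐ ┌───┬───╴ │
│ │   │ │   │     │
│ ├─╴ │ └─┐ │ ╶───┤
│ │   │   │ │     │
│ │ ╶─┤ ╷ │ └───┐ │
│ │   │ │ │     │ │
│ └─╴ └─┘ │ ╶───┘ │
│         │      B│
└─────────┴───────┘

Checking cell at (8, 7):
Number of passages: 2
Cell type: straight corridor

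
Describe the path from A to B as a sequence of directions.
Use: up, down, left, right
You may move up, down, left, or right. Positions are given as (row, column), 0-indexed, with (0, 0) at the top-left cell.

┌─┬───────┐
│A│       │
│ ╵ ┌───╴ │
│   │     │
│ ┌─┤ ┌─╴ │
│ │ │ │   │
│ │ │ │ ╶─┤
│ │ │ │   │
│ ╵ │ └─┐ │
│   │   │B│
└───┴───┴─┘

Finding the path and converting it to directions:
Path through cells: (0,0) → (1,0) → (1,1) → (0,1) → (0,2) → (0,3) → (0,4) → (1,4) → (2,4) → (2,3) → (3,3) → (3,4) → (4,4)
Directions: down, right, up, right, right, right, down, down, left, down, right, down

Solution:

┌─┬───────┐
│A│↱ → → ↓│
│ ╵ ┌───╴ │
│↳ ↑│    ↓│
│ ┌─┤ ┌─╴ │
│ │ │ │↓ ↲│
│ │ │ │ ╶─┤
│ │ │ │↳ ↓│
│ ╵ │ └─┐ │
│   │   │B│
└───┴───┴─┘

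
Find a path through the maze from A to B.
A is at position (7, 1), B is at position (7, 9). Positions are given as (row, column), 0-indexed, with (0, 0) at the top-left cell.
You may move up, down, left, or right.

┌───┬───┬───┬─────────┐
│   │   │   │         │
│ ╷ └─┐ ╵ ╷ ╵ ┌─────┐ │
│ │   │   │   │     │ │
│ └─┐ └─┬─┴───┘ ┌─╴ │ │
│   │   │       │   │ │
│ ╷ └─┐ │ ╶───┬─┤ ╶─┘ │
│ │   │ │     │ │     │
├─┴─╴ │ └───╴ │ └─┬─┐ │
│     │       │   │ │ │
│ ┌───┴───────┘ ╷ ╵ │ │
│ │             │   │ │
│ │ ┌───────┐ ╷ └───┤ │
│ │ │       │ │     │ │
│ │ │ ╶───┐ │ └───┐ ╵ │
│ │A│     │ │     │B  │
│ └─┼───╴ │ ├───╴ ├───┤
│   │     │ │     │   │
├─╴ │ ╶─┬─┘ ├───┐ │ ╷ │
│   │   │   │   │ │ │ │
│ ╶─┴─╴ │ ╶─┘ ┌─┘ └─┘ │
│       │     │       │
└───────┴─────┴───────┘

Finding the shortest path from (7, 1) to (7, 9):
Path length: 12 steps
Directions: up → up → right → right → right → right → right → right → down → right → right → down

Solution:

┌───┬───┬───┬─────────┐
│   │   │   │         │
│ ╷ └─┐ ╵ ╷ ╵ ┌─────┐ │
│ │   │   │   │     │ │
│ └─┐ └─┬─┴───┘ ┌─╴ │ │
│   │   │       │   │ │
│ ╷ └─┐ │ ╶───┬─┤ ╶─┘ │
│ │   │ │     │ │     │
├─┴─╴ │ └───╴ │ └─┬─┐ │
│     │       │   │ │ │
│ ┌───┴───────┘ ╷ ╵ │ │
│ │↱ → → → → → ↓│   │ │
│ │ ┌───────┐ ╷ └───┤ │
│ │↑│       │ │↳ → ↓│ │
│ │ │ ╶───┐ │ └───┐ ╵ │
│ │A│     │ │     │B  │
│ └─┼───╴ │ ├───╴ ├───┤
│   │     │ │     │   │
├─╴ │ ╶─┬─┘ ├───┐ │ ╷ │
│   │   │   │   │ │ │ │
│ ╶─┴─╴ │ ╶─┘ ┌─┘ └─┘ │
│       │     │       │
└───────┴─────┴───────┘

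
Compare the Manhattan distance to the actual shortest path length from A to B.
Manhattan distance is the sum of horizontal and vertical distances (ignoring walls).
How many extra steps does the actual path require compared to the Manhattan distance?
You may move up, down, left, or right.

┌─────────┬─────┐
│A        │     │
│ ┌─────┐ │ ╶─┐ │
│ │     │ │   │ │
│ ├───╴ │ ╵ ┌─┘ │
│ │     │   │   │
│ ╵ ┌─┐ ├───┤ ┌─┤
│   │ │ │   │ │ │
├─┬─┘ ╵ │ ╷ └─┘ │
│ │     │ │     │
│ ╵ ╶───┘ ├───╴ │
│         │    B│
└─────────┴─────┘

Manhattan distance: |5 - 0| + |7 - 0| = 12
Actual path length: 22
Extra steps: 22 - 12 = 10

Solution:

┌─────────┬─────┐
│A        │     │
│ ┌─────┐ │ ╶─┐ │
│↓│     │ │   │ │
│ ├───╴ │ ╵ ┌─┘ │
│↓│↱ → ↓│   │   │
│ ╵ ┌─┐ ├───┤ ┌─┤
│↳ ↑│ │↓│↱ ↓│ │ │
├─┬─┘ ╵ │ ╷ └─┘ │
│ │↓ ← ↲│↑│↳ → ↓│
│ ╵ ╶───┘ ├───╴ │
│  ↳ → → ↑│    B│
└─────────┴─────┘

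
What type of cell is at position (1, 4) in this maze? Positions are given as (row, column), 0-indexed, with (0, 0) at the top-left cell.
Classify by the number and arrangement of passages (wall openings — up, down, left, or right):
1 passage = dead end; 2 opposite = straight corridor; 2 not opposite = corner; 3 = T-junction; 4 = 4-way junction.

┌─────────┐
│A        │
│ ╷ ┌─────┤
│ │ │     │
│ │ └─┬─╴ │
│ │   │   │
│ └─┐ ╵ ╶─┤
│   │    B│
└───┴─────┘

Checking cell at (1, 4):
Number of passages: 2
Cell type: corner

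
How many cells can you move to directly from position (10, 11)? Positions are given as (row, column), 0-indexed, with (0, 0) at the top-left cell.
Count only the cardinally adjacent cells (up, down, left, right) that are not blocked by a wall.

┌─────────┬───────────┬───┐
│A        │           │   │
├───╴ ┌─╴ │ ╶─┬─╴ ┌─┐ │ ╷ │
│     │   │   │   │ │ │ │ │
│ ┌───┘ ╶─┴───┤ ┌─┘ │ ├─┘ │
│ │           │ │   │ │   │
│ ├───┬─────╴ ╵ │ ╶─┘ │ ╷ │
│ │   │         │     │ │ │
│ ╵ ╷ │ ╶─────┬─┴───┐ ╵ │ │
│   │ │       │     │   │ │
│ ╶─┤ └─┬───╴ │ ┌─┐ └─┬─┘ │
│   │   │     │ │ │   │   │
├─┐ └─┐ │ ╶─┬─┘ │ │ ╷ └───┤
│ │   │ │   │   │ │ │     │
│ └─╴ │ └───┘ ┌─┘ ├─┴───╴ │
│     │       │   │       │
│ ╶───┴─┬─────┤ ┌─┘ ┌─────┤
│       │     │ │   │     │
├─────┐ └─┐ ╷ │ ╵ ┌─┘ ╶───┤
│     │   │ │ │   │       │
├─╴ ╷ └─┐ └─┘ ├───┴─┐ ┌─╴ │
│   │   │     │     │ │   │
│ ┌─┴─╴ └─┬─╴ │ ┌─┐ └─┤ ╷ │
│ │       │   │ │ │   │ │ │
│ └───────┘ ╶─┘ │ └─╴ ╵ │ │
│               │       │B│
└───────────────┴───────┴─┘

Checking passable neighbors of (10, 11):
Neighbors: (11, 11), (10, 12)
Count: 2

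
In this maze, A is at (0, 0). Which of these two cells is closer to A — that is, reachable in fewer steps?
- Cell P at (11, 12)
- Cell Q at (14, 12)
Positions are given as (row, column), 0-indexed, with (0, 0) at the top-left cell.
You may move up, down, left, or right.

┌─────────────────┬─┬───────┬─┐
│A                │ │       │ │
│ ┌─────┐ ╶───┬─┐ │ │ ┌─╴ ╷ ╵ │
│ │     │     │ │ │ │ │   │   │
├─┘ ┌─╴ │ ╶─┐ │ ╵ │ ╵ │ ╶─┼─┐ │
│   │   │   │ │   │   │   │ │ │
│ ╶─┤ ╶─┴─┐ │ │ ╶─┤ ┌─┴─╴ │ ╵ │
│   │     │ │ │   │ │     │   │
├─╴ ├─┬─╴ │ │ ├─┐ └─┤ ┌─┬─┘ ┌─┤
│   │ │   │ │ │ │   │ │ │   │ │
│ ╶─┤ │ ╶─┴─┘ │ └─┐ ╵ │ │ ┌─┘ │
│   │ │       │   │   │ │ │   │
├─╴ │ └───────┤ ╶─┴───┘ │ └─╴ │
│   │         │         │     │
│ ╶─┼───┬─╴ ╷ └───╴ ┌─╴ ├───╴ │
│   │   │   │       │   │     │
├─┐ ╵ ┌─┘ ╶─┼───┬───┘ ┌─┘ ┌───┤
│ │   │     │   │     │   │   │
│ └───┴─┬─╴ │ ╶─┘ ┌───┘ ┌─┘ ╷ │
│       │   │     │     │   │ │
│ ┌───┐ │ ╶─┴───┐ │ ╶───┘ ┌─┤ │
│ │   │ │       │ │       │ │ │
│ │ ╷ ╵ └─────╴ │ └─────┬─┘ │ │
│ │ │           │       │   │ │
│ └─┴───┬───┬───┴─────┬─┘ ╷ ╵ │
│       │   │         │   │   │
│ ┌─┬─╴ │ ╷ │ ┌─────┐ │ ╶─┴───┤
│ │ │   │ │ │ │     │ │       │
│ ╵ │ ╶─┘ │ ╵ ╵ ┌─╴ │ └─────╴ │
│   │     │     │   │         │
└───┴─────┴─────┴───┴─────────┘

Shortest path A → P at (11, 12): 61 steps
Shortest path A → Q at (14, 12): 70 steps

P is closer (61 steps vs 70 steps).

Path to P:

┌─────────────────┬─┬───────┬─┐
│A → → → → → → → ↓│ │    ↱ ↓│ │
│ ┌─────┐ ╶───┬─┐ │ │ ┌─╴ ╷ ╵ │
│ │     │     │ │↓│ │ │↱ ↑│↳ ↓│
├─┘ ┌─╴ │ ╶─┐ │ ╵ │ ╵ │ ╶─┼─┐ │
│   │   │   │ │↓ ↲│   │↑ ↰│ │↓│
│ ╶─┤ ╶─┴─┐ │ │ ╶─┤ ┌─┴─╴ │ ╵ │
│   │     │ │ │↳ ↓│ │↱ → ↑│↓ ↲│
├─╴ ├─┬─╴ │ │ ├─┐ └─┤ ┌─┬─┘ ┌─┤
│   │ │   │ │ │ │↳ ↓│↑│ │↓ ↲│ │
│ ╶─┤ │ ╶─┴─┘ │ └─┐ ╵ │ │ ┌─┘ │
│   │ │       │   │↳ ↑│ │↓│   │
├─╴ │ └───────┤ ╶─┴───┘ │ └─╴ │
│   │         │         │↳ → ↓│
│ ╶─┼───┬─╴ ╷ └───╴ ┌─╴ ├───╴ │
│   │   │   │       │   │↓ ← ↲│
├─┐ ╵ ┌─┘ ╶─┼───┬───┘ ┌─┘ ┌───┤
│ │   │     │   │     │↓ ↲│↱ ↓│
│ └───┴─┬─╴ │ ╶─┘ ┌───┘ ┌─┘ ╷ │
│       │   │     │↓ ← ↲│↱ ↑│↓│
│ ┌───┐ │ ╶─┴───┐ │ ╶───┘ ┌─┤ │
│ │   │ │       │ │↳ → → ↑│ │↓│
│ │ ╷ ╵ └─────╴ │ └─────┬─┘ │ │
│ │ │           │       │P ↰│↓│
│ └─┴───┬───┬───┴─────┬─┘ ╷ ╵ │
│       │   │         │   │↑ ↲│
│ ┌─┬─╴ │ ╷ │ ┌─────┐ │ ╶─┴───┤
│ │ │   │ │ │ │     │ │       │
│ ╵ │ ╶─┘ │ ╵ ╵ ┌─╴ │ └─────╴ │
│   │     │     │   │         │
└───┴─────┴─────┴───┴─────────┘

Path to Q:

┌─────────────────┬─┬───────┬─┐
│A → → → → → → → ↓│ │    ↱ ↓│ │
│ ┌─────┐ ╶───┬─┐ │ │ ┌─╴ ╷ ╵ │
│ │     │     │ │↓│ │ │↱ ↑│↳ ↓│
├─┘ ┌─╴ │ ╶─┐ │ ╵ │ ╵ │ ╶─┼─┐ │
│   │   │   │ │↓ ↲│   │↑ ↰│ │↓│
│ ╶─┤ ╶─┴─┐ │ │ ╶─┤ ┌─┴─╴ │ ╵ │
│   │     │ │ │↳ ↓│ │↱ → ↑│↓ ↲│
├─╴ ├─┬─╴ │ │ ├─┐ └─┤ ┌─┬─┘ ┌─┤
│   │ │   │ │ │ │↳ ↓│↑│ │↓ ↲│ │
│ ╶─┤ │ ╶─┴─┘ │ └─┐ ╵ │ │ ┌─┘ │
│   │ │       │   │↳ ↑│ │↓│   │
├─╴ │ └───────┤ ╶─┴───┘ │ └─╴ │
│   │         │         │↳ → ↓│
│ ╶─┼───┬─╴ ╷ └───╴ ┌─╴ ├───╴ │
│   │   │   │       │   │↓ ← ↲│
├─┐ ╵ ┌─┘ ╶─┼───┬───┘ ┌─┘ ┌───┤
│ │   │     │   │     │↓ ↲│↱ ↓│
│ └───┴─┬─╴ │ ╶─┘ ┌───┘ ┌─┘ ╷ │
│       │   │     │↓ ← ↲│↱ ↑│↓│
│ ┌───┐ │ ╶─┴───┐ │ ╶───┘ ┌─┤ │
│ │   │ │       │ │↳ → → ↑│ │↓│
│ │ ╷ ╵ └─────╴ │ └─────┬─┘ │ │
│ │ │           │       │↓ ↰│↓│
│ └─┴───┬───┬───┴─────┬─┘ ╷ ╵ │
│       │   │         │↓ ↲│↑ ↲│
│ ┌─┬─╴ │ ╷ │ ┌─────┐ │ ╶─┴───┤
│ │ │   │ │ │ │     │ │↳ → → ↓│
│ ╵ │ ╶─┘ │ ╵ ╵ ┌─╴ │ └─────╴ │
│   │     │     │   │    Q ← ↲│
└───┴─────┴─────┴───┴─────────┘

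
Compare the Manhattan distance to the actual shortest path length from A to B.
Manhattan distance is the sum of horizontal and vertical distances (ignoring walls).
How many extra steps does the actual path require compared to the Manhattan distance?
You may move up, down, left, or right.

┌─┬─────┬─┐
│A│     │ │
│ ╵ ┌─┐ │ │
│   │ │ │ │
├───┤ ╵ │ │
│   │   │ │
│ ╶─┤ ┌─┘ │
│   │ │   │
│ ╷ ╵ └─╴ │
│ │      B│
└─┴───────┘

Manhattan distance: |4 - 0| + |4 - 0| = 8
Actual path length: 12
Extra steps: 12 - 8 = 4

Solution:

┌─┬─────┬─┐
│A│↱ → ↓│ │
│ ╵ ┌─┐ │ │
│↳ ↑│ │↓│ │
├───┤ ╵ │ │
│   │↓ ↲│ │
│ ╶─┤ ┌─┘ │
│   │↓│   │
│ ╷ ╵ └─╴ │
│ │  ↳ → B│
└─┴───────┘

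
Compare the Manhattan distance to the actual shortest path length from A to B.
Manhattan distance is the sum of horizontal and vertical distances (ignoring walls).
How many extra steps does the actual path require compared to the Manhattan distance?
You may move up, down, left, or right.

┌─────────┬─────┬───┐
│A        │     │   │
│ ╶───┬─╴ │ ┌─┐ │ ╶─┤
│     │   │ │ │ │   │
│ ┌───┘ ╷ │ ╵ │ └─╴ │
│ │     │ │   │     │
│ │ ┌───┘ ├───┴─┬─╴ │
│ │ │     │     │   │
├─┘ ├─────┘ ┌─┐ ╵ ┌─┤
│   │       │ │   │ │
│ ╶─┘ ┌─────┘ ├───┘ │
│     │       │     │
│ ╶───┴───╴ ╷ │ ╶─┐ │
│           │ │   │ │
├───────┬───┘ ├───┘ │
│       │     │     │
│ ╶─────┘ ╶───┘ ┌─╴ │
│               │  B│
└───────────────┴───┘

Manhattan distance: |8 - 0| + |9 - 0| = 17
Actual path length: 33
Extra steps: 33 - 17 = 16

Solution:

┌─────────┬─────┬───┐
│A → → → ↓│     │   │
│ ╶───┬─╴ │ ┌─┐ │ ╶─┤
│     │↓ ↲│ │ │ │   │
│ ┌───┘ ╷ │ ╵ │ └─╴ │
│ │↓ ← ↲│ │   │     │
│ │ ┌───┘ ├───┴─┬─╴ │
│ │↓│     │     │   │
├─┘ ├─────┘ ┌─┐ ╵ ┌─┤
│↓ ↲│       │ │   │ │
│ ╶─┘ ┌─────┘ ├───┘ │
│↓    │    ↱ ↓│     │
│ ╶───┴───╴ ╷ │ ╶─┐ │
│↳ → → → → ↑│↓│   │ │
├───────┬───┘ ├───┘ │
│       │↓ ← ↲│↱ → ↓│
│ ╶─────┘ ╶───┘ ┌─╴ │
│        ↳ → → ↑│  B│
└───────────────┴───┘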